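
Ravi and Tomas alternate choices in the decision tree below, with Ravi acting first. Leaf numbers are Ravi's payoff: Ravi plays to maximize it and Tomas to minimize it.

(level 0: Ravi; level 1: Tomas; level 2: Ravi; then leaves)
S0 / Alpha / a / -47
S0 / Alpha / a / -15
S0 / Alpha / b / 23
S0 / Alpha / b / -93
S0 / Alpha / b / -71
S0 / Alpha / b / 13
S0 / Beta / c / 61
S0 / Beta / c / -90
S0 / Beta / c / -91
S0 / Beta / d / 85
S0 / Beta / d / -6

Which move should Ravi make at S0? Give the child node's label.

a (Ravi): max(-47, -15) = -15
b (Ravi): max(23, -93, -71, 13) = 23
Alpha (Tomas): min(-15, 23) = -15
c (Ravi): max(61, -90, -91) = 61
d (Ravi): max(85, -6) = 85
Beta (Tomas): min(61, 85) = 61
S0 (Ravi): max(-15, 61) = 61
Ravi at S0 wants the highest of {Alpha=-15, Beta=61}, so chooses Beta.

Beta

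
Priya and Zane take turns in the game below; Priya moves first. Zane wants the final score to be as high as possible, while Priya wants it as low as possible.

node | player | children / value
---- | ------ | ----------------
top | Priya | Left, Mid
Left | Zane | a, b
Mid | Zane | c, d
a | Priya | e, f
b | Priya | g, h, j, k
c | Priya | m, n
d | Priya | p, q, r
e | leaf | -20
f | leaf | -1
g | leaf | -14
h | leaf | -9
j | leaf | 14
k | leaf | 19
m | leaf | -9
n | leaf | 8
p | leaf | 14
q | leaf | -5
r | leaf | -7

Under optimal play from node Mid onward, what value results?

c (Priya): min(-9, 8) = -9
d (Priya): min(14, -5, -7) = -7
Mid (Zane): max(-9, -7) = -7

-7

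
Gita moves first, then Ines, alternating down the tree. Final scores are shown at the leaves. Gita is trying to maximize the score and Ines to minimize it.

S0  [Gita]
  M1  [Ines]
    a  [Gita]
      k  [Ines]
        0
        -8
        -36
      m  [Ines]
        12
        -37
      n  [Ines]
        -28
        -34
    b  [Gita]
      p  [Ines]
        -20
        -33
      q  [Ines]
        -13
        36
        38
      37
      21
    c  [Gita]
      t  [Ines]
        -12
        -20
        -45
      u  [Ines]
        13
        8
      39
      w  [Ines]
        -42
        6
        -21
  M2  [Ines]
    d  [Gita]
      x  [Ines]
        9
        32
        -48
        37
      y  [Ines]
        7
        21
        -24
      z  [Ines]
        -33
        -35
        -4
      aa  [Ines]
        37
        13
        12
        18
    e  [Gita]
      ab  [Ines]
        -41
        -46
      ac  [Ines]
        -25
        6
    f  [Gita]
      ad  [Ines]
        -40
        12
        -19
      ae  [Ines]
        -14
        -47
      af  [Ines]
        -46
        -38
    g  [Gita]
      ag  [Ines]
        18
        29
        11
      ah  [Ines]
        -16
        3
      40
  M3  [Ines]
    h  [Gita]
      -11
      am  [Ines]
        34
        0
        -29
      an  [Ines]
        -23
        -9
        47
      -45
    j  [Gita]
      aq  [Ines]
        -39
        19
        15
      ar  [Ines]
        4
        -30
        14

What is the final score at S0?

k (Ines): min(0, -8, -36) = -36
m (Ines): min(12, -37) = -37
n (Ines): min(-28, -34) = -34
a (Gita): max(-36, -37, -34) = -34
p (Ines): min(-20, -33) = -33
q (Ines): min(-13, 36, 38) = -13
b (Gita): max(-33, -13, 37, 21) = 37
t (Ines): min(-12, -20, -45) = -45
u (Ines): min(13, 8) = 8
w (Ines): min(-42, 6, -21) = -42
c (Gita): max(-45, 8, 39, -42) = 39
M1 (Ines): min(-34, 37, 39) = -34
x (Ines): min(9, 32, -48, 37) = -48
y (Ines): min(7, 21, -24) = -24
z (Ines): min(-33, -35, -4) = -35
aa (Ines): min(37, 13, 12, 18) = 12
d (Gita): max(-48, -24, -35, 12) = 12
ab (Ines): min(-41, -46) = -46
ac (Ines): min(-25, 6) = -25
e (Gita): max(-46, -25) = -25
ad (Ines): min(-40, 12, -19) = -40
ae (Ines): min(-14, -47) = -47
af (Ines): min(-46, -38) = -46
f (Gita): max(-40, -47, -46) = -40
ag (Ines): min(18, 29, 11) = 11
ah (Ines): min(-16, 3) = -16
g (Gita): max(11, -16, 40) = 40
M2 (Ines): min(12, -25, -40, 40) = -40
am (Ines): min(34, 0, -29) = -29
an (Ines): min(-23, -9, 47) = -23
h (Gita): max(-11, -29, -23, -45) = -11
aq (Ines): min(-39, 19, 15) = -39
ar (Ines): min(4, -30, 14) = -30
j (Gita): max(-39, -30) = -30
M3 (Ines): min(-11, -30) = -30
S0 (Gita): max(-34, -40, -30) = -30

-30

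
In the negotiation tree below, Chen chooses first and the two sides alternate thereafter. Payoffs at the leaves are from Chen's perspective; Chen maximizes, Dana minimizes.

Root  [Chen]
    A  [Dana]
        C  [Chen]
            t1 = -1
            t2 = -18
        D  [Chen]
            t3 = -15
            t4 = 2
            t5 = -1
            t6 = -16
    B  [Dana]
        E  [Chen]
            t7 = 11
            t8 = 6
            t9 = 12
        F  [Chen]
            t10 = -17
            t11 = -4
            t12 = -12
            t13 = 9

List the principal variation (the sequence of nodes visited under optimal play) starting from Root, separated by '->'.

Root -> B -> F -> t13

C (Chen): max(-1, -18) = -1
D (Chen): max(-15, 2, -1, -16) = 2
A (Dana): min(-1, 2) = -1
E (Chen): max(11, 6, 12) = 12
F (Chen): max(-17, -4, -12, 9) = 9
B (Dana): min(12, 9) = 9
Root (Chen): max(-1, 9) = 9
At Root, Chen picks B (highest: 9).
At B, Dana picks F (lowest: 9).
At F, Chen picks t13 (highest: 9).
Terminal value 9.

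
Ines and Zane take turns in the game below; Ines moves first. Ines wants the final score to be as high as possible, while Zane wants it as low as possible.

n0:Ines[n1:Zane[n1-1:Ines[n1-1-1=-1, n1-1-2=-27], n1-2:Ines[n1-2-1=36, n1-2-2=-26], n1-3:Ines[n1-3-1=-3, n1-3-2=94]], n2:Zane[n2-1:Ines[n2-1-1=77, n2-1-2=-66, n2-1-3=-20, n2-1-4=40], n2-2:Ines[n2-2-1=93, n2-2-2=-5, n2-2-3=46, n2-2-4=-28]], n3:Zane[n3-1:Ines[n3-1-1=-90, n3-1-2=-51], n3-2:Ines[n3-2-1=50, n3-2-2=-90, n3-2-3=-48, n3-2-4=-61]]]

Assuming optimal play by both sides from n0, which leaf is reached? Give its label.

n2-1-1

n1-1 (Ines): max(-1, -27) = -1
n1-2 (Ines): max(36, -26) = 36
n1-3 (Ines): max(-3, 94) = 94
n1 (Zane): min(-1, 36, 94) = -1
n2-1 (Ines): max(77, -66, -20, 40) = 77
n2-2 (Ines): max(93, -5, 46, -28) = 93
n2 (Zane): min(77, 93) = 77
n3-1 (Ines): max(-90, -51) = -51
n3-2 (Ines): max(50, -90, -48, -61) = 50
n3 (Zane): min(-51, 50) = -51
n0 (Ines): max(-1, 77, -51) = 77
At n0, Ines picks n2 (highest: 77).
At n2, Zane picks n2-1 (lowest: 77).
At n2-1, Ines picks n2-1-1 (highest: 77).
Terminal value 77.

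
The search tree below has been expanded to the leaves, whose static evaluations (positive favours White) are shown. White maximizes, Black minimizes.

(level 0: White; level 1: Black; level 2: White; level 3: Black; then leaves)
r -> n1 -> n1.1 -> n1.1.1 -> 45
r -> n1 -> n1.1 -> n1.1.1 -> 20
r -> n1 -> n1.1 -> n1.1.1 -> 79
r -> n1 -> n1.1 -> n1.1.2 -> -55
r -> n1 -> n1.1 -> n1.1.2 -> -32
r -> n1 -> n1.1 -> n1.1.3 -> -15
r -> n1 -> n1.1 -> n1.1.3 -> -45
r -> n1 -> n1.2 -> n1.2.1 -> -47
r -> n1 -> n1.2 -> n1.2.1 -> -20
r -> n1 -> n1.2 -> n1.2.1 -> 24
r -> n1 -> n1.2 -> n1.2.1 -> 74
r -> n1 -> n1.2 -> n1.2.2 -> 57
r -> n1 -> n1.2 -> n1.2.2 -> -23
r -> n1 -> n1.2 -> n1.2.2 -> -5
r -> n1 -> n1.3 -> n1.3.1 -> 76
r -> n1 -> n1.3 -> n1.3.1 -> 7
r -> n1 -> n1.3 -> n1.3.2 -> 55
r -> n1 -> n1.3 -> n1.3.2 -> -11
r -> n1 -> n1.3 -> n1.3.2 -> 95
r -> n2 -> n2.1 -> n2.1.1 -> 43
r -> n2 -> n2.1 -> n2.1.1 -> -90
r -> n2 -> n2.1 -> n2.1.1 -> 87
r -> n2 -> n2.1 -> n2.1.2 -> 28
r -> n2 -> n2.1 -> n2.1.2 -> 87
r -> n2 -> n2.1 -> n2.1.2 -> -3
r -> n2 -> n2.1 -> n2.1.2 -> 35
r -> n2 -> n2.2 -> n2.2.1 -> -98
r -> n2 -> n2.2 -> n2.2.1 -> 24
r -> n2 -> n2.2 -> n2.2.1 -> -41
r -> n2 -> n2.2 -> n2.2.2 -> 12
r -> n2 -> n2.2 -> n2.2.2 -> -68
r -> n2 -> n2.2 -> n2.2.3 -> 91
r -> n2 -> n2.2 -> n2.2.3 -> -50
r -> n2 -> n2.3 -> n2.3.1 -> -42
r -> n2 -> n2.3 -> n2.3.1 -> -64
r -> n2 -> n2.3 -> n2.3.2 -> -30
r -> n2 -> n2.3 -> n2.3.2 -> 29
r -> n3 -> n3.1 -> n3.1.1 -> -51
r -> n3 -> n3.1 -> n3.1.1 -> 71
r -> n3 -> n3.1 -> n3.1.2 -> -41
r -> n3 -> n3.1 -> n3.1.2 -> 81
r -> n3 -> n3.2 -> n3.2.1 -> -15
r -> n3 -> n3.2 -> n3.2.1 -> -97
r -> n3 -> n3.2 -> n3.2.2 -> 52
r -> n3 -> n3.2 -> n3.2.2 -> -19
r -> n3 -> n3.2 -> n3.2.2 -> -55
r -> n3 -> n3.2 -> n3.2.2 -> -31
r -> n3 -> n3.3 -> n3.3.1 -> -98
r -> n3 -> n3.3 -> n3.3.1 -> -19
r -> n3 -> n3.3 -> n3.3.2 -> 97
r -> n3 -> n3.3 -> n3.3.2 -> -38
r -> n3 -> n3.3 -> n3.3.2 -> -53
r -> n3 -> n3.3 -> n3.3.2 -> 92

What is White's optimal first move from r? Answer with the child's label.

n1.1.1 (Black): min(45, 20, 79) = 20
n1.1.2 (Black): min(-55, -32) = -55
n1.1.3 (Black): min(-15, -45) = -45
n1.1 (White): max(20, -55, -45) = 20
n1.2.1 (Black): min(-47, -20, 24, 74) = -47
n1.2.2 (Black): min(57, -23, -5) = -23
n1.2 (White): max(-47, -23) = -23
n1.3.1 (Black): min(76, 7) = 7
n1.3.2 (Black): min(55, -11, 95) = -11
n1.3 (White): max(7, -11) = 7
n1 (Black): min(20, -23, 7) = -23
n2.1.1 (Black): min(43, -90, 87) = -90
n2.1.2 (Black): min(28, 87, -3, 35) = -3
n2.1 (White): max(-90, -3) = -3
n2.2.1 (Black): min(-98, 24, -41) = -98
n2.2.2 (Black): min(12, -68) = -68
n2.2.3 (Black): min(91, -50) = -50
n2.2 (White): max(-98, -68, -50) = -50
n2.3.1 (Black): min(-42, -64) = -64
n2.3.2 (Black): min(-30, 29) = -30
n2.3 (White): max(-64, -30) = -30
n2 (Black): min(-3, -50, -30) = -50
n3.1.1 (Black): min(-51, 71) = -51
n3.1.2 (Black): min(-41, 81) = -41
n3.1 (White): max(-51, -41) = -41
n3.2.1 (Black): min(-15, -97) = -97
n3.2.2 (Black): min(52, -19, -55, -31) = -55
n3.2 (White): max(-97, -55) = -55
n3.3.1 (Black): min(-98, -19) = -98
n3.3.2 (Black): min(97, -38, -53, 92) = -53
n3.3 (White): max(-98, -53) = -53
n3 (Black): min(-41, -55, -53) = -55
r (White): max(-23, -50, -55) = -23
White at r wants the highest of {n1=-23, n2=-50, n3=-55}, so chooses n1.

n1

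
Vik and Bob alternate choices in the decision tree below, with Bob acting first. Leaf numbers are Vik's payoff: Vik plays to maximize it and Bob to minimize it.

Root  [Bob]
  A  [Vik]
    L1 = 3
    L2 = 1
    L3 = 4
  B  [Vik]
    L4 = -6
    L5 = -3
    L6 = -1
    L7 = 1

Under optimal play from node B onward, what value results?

1

B (Vik): max(-6, -3, -1, 1) = 1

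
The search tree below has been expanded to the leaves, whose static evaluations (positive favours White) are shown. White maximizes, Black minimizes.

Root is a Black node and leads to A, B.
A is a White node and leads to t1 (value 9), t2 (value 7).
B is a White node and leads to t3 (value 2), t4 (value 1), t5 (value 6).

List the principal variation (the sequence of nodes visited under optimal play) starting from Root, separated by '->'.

A (White): max(9, 7) = 9
B (White): max(2, 1, 6) = 6
Root (Black): min(9, 6) = 6
At Root, Black picks B (lowest: 6).
At B, White picks t5 (highest: 6).
Terminal value 6.

Root -> B -> t5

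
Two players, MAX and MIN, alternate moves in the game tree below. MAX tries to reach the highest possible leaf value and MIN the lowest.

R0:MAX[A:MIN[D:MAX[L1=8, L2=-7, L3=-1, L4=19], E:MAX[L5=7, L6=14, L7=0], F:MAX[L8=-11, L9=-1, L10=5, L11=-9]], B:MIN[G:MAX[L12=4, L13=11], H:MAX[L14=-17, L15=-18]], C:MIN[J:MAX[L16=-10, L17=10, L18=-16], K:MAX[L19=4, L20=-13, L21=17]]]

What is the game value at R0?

D (MAX): max(8, -7, -1, 19) = 19
E (MAX): max(7, 14, 0) = 14
F (MAX): max(-11, -1, 5, -9) = 5
A (MIN): min(19, 14, 5) = 5
G (MAX): max(4, 11) = 11
H (MAX): max(-17, -18) = -17
B (MIN): min(11, -17) = -17
J (MAX): max(-10, 10, -16) = 10
K (MAX): max(4, -13, 17) = 17
C (MIN): min(10, 17) = 10
R0 (MAX): max(5, -17, 10) = 10

10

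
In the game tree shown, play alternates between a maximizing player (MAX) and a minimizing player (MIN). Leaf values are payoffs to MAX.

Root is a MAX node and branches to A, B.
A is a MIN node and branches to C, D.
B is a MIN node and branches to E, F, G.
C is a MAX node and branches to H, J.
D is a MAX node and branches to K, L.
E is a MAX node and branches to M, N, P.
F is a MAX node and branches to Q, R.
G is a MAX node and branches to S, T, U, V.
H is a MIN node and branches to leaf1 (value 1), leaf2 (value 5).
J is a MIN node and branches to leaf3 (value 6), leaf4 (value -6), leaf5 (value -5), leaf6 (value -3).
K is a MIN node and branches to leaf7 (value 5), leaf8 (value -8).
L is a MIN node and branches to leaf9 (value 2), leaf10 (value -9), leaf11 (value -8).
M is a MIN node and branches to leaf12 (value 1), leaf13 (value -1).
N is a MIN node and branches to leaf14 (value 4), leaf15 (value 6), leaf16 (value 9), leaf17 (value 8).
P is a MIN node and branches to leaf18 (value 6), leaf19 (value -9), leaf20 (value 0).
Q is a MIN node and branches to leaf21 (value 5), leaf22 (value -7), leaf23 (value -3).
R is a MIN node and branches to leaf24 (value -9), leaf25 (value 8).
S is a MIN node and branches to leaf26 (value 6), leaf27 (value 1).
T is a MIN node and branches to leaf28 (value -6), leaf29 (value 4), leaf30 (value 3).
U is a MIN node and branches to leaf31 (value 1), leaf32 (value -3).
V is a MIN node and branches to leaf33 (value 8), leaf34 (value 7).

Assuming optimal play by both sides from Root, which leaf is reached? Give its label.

H (MIN): min(1, 5) = 1
J (MIN): min(6, -6, -5, -3) = -6
C (MAX): max(1, -6) = 1
K (MIN): min(5, -8) = -8
L (MIN): min(2, -9, -8) = -9
D (MAX): max(-8, -9) = -8
A (MIN): min(1, -8) = -8
M (MIN): min(1, -1) = -1
N (MIN): min(4, 6, 9, 8) = 4
P (MIN): min(6, -9, 0) = -9
E (MAX): max(-1, 4, -9) = 4
Q (MIN): min(5, -7, -3) = -7
R (MIN): min(-9, 8) = -9
F (MAX): max(-7, -9) = -7
S (MIN): min(6, 1) = 1
T (MIN): min(-6, 4, 3) = -6
U (MIN): min(1, -3) = -3
V (MIN): min(8, 7) = 7
G (MAX): max(1, -6, -3, 7) = 7
B (MIN): min(4, -7, 7) = -7
Root (MAX): max(-8, -7) = -7
At Root, MAX picks B (highest: -7).
At B, MIN picks F (lowest: -7).
At F, MAX picks Q (highest: -7).
At Q, MIN picks leaf22 (lowest: -7).
Terminal value -7.

leaf22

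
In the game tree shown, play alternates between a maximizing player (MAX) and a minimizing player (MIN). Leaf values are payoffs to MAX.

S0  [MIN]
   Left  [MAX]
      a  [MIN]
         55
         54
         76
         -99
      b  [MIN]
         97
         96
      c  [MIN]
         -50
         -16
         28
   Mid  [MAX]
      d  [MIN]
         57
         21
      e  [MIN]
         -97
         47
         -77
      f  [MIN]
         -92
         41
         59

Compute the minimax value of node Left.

96

a (MIN): min(55, 54, 76, -99) = -99
b (MIN): min(97, 96) = 96
c (MIN): min(-50, -16, 28) = -50
Left (MAX): max(-99, 96, -50) = 96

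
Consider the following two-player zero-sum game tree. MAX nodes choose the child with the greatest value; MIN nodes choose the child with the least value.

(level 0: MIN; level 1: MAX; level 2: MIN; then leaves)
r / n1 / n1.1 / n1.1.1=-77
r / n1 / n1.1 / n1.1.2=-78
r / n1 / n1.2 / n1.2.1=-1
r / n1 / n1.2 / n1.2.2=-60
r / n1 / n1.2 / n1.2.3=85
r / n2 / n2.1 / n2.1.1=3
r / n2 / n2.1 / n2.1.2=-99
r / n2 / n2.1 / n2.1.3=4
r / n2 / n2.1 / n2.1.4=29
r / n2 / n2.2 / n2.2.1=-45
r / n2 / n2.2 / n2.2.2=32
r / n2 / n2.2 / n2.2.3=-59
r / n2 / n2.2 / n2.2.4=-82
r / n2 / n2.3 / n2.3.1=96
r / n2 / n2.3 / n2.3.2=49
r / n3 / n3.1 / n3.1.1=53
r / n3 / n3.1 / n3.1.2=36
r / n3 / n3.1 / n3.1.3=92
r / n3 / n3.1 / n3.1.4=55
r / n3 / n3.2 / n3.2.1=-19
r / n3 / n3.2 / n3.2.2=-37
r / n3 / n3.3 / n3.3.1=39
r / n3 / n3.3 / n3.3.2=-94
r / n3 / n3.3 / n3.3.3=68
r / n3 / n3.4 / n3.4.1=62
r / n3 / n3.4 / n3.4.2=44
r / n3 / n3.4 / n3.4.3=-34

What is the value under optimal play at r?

n1.1 (MIN): min(-77, -78) = -78
n1.2 (MIN): min(-1, -60, 85) = -60
n1 (MAX): max(-78, -60) = -60
n2.1 (MIN): min(3, -99, 4, 29) = -99
n2.2 (MIN): min(-45, 32, -59, -82) = -82
n2.3 (MIN): min(96, 49) = 49
n2 (MAX): max(-99, -82, 49) = 49
n3.1 (MIN): min(53, 36, 92, 55) = 36
n3.2 (MIN): min(-19, -37) = -37
n3.3 (MIN): min(39, -94, 68) = -94
n3.4 (MIN): min(62, 44, -34) = -34
n3 (MAX): max(36, -37, -94, -34) = 36
r (MIN): min(-60, 49, 36) = -60

-60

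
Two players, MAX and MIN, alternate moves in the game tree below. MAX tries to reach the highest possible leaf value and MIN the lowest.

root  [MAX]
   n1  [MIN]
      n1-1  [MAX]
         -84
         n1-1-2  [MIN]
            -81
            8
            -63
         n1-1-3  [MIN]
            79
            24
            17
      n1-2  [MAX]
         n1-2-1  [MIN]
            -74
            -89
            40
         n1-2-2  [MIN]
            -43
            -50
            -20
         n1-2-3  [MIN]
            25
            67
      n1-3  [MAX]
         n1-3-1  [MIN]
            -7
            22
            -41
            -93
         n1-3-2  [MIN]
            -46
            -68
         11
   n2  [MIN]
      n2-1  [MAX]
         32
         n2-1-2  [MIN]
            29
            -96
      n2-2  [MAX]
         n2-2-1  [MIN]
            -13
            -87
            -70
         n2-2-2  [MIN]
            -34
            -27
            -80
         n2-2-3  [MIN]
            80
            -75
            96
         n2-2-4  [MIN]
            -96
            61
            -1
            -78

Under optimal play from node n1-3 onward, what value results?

11

n1-3-1 (MIN): min(-7, 22, -41, -93) = -93
n1-3-2 (MIN): min(-46, -68) = -68
n1-3 (MAX): max(-93, -68, 11) = 11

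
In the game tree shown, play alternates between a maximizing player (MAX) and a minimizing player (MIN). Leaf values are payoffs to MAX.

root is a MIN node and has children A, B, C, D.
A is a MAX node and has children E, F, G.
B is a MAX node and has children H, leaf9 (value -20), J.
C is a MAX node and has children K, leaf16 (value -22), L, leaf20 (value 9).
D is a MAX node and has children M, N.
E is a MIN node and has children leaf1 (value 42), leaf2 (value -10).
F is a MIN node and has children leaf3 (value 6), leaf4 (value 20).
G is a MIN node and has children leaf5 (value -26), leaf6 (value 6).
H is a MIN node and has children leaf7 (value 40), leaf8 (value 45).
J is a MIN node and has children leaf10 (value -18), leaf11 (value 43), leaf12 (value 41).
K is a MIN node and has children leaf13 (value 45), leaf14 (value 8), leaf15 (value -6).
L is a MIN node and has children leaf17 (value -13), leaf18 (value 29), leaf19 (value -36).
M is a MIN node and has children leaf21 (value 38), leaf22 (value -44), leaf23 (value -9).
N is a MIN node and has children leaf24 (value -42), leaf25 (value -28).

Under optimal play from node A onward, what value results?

6

E (MIN): min(42, -10) = -10
F (MIN): min(6, 20) = 6
G (MIN): min(-26, 6) = -26
A (MAX): max(-10, 6, -26) = 6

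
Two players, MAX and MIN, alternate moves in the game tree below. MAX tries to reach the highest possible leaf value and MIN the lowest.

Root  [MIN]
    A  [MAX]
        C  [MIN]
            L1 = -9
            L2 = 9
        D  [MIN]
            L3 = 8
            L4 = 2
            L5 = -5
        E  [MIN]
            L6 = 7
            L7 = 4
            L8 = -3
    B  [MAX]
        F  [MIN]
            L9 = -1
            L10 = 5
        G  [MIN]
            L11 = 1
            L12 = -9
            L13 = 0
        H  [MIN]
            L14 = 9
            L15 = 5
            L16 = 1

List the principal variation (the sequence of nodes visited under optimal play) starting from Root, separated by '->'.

C (MIN): min(-9, 9) = -9
D (MIN): min(8, 2, -5) = -5
E (MIN): min(7, 4, -3) = -3
A (MAX): max(-9, -5, -3) = -3
F (MIN): min(-1, 5) = -1
G (MIN): min(1, -9, 0) = -9
H (MIN): min(9, 5, 1) = 1
B (MAX): max(-1, -9, 1) = 1
Root (MIN): min(-3, 1) = -3
At Root, MIN picks A (lowest: -3).
At A, MAX picks E (highest: -3).
At E, MIN picks L8 (lowest: -3).
Terminal value -3.

Root -> A -> E -> L8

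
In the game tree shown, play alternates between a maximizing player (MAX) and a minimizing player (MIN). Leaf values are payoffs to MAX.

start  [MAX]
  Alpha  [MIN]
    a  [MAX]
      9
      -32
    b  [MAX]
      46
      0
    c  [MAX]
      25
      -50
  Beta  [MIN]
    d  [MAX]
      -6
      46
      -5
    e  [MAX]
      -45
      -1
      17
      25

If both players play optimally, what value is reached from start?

a (MAX): max(9, -32) = 9
b (MAX): max(46, 0) = 46
c (MAX): max(25, -50) = 25
Alpha (MIN): min(9, 46, 25) = 9
d (MAX): max(-6, 46, -5) = 46
e (MAX): max(-45, -1, 17, 25) = 25
Beta (MIN): min(46, 25) = 25
start (MAX): max(9, 25) = 25

25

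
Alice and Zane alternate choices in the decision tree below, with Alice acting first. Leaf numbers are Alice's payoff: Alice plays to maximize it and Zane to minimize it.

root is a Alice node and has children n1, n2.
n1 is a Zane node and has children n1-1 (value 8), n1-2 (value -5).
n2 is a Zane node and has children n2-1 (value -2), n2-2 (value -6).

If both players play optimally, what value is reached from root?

n1 (Zane): min(8, -5) = -5
n2 (Zane): min(-2, -6) = -6
root (Alice): max(-5, -6) = -5

-5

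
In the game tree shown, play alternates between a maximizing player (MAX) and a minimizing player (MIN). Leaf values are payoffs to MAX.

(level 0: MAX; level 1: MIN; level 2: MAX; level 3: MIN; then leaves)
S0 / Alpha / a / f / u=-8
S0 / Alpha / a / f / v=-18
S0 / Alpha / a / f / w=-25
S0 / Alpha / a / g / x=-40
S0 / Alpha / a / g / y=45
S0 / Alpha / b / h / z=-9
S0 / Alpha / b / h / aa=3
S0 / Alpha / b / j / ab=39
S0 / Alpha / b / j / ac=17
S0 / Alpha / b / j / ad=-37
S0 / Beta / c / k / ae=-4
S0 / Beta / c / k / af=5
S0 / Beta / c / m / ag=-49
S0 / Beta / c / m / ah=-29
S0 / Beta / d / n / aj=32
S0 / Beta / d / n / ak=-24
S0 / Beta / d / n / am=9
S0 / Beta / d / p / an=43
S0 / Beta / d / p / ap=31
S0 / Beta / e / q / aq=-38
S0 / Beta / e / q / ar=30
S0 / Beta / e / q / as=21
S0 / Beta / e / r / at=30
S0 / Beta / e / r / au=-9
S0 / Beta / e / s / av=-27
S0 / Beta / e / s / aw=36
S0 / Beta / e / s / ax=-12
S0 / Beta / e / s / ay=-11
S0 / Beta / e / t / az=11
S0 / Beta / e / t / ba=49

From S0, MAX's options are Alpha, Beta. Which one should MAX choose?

f (MIN): min(-8, -18, -25) = -25
g (MIN): min(-40, 45) = -40
a (MAX): max(-25, -40) = -25
h (MIN): min(-9, 3) = -9
j (MIN): min(39, 17, -37) = -37
b (MAX): max(-9, -37) = -9
Alpha (MIN): min(-25, -9) = -25
k (MIN): min(-4, 5) = -4
m (MIN): min(-49, -29) = -49
c (MAX): max(-4, -49) = -4
n (MIN): min(32, -24, 9) = -24
p (MIN): min(43, 31) = 31
d (MAX): max(-24, 31) = 31
q (MIN): min(-38, 30, 21) = -38
r (MIN): min(30, -9) = -9
s (MIN): min(-27, 36, -12, -11) = -27
t (MIN): min(11, 49) = 11
e (MAX): max(-38, -9, -27, 11) = 11
Beta (MIN): min(-4, 31, 11) = -4
S0 (MAX): max(-25, -4) = -4
MAX at S0 wants the highest of {Alpha=-25, Beta=-4}, so chooses Beta.

Beta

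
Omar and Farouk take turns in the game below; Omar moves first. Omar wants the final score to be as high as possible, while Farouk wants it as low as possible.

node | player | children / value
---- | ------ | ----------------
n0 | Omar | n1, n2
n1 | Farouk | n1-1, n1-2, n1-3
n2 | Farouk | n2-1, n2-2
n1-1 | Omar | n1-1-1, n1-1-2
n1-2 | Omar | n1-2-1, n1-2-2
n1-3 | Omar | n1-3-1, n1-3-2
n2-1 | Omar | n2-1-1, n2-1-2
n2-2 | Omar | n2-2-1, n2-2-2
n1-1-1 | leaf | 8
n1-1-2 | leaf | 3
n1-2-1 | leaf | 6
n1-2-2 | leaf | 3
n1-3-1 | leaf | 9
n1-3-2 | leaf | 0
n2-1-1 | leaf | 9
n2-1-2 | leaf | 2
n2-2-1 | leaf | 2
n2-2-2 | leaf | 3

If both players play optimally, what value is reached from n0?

6

n1-1 (Omar): max(8, 3) = 8
n1-2 (Omar): max(6, 3) = 6
n1-3 (Omar): max(9, 0) = 9
n1 (Farouk): min(8, 6, 9) = 6
n2-1 (Omar): max(9, 2) = 9
n2-2 (Omar): max(2, 3) = 3
n2 (Farouk): min(9, 3) = 3
n0 (Omar): max(6, 3) = 6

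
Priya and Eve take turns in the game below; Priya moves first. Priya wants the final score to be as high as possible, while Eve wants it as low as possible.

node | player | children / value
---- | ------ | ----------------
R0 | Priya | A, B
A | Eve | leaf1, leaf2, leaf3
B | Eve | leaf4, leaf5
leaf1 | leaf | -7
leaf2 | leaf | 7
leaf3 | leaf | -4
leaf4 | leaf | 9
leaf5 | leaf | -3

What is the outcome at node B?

B (Eve): min(9, -3) = -3

-3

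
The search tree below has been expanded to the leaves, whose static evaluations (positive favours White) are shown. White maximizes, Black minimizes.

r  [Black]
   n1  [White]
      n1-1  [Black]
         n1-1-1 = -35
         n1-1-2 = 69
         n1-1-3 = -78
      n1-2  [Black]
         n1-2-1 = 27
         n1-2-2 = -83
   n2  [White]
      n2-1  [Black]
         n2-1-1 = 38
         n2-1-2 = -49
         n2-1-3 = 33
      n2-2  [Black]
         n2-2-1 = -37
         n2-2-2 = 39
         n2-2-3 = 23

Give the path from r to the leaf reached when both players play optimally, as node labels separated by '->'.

n1-1 (Black): min(-35, 69, -78) = -78
n1-2 (Black): min(27, -83) = -83
n1 (White): max(-78, -83) = -78
n2-1 (Black): min(38, -49, 33) = -49
n2-2 (Black): min(-37, 39, 23) = -37
n2 (White): max(-49, -37) = -37
r (Black): min(-78, -37) = -78
At r, Black picks n1 (lowest: -78).
At n1, White picks n1-1 (highest: -78).
At n1-1, Black picks n1-1-3 (lowest: -78).
Terminal value -78.

r -> n1 -> n1-1 -> n1-1-3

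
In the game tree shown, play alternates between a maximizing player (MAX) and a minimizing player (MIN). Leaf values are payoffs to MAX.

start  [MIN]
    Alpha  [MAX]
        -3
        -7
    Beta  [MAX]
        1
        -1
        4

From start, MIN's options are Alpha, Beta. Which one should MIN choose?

Alpha

Alpha (MAX): max(-3, -7) = -3
Beta (MAX): max(1, -1, 4) = 4
start (MIN): min(-3, 4) = -3
MIN at start wants the lowest of {Alpha=-3, Beta=4}, so chooses Alpha.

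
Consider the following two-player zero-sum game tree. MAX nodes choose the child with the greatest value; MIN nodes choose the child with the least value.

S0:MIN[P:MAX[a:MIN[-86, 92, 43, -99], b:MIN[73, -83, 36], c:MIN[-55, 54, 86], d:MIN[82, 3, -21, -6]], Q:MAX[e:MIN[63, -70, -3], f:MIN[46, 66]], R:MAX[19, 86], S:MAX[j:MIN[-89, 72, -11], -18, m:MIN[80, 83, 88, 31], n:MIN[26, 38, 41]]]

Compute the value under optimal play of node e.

-70

e (MIN): min(63, -70, -3) = -70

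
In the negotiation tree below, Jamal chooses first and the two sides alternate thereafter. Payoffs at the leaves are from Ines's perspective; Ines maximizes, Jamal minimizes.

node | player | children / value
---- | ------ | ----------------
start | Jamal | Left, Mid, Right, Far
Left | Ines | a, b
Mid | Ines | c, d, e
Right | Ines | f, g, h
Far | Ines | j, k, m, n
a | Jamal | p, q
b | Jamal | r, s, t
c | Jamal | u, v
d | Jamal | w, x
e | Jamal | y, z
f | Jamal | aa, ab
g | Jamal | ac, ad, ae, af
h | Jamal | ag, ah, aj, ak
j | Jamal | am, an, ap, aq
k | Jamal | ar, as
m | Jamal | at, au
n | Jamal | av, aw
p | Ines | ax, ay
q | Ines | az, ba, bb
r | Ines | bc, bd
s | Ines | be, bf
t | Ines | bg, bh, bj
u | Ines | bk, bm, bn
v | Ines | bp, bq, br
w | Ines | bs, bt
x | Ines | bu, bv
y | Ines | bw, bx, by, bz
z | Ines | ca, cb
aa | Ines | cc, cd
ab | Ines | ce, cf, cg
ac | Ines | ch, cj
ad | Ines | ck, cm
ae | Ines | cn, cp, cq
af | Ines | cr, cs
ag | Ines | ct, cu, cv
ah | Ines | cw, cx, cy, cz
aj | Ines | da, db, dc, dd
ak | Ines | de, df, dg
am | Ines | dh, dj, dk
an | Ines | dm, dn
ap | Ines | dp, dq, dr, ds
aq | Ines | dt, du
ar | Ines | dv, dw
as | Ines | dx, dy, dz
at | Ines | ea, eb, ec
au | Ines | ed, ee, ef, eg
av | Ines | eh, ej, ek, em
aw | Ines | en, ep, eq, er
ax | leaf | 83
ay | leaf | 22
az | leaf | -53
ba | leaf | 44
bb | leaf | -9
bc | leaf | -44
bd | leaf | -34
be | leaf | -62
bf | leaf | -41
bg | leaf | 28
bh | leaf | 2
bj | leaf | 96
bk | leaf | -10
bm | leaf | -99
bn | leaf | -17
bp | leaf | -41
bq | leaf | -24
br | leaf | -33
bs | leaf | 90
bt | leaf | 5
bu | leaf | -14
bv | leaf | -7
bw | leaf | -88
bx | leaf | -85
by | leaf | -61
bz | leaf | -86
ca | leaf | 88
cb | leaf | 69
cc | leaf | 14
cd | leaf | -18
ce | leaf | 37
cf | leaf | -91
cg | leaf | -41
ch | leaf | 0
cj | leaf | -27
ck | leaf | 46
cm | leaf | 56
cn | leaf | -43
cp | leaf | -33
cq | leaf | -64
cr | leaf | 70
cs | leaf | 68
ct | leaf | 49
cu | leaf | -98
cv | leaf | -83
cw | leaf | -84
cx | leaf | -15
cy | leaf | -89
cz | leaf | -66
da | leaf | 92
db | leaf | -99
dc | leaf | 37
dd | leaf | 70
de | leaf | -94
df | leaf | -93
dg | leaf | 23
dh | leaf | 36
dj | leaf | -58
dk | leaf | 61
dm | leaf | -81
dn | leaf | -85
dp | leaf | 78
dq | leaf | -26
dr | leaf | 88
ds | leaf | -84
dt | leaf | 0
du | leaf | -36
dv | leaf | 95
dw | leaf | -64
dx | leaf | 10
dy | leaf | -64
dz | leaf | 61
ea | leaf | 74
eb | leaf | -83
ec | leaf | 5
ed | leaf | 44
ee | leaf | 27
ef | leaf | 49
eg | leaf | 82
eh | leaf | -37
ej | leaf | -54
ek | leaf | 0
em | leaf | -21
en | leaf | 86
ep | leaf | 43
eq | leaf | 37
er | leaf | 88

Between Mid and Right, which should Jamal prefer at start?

u (Ines): max(-10, -99, -17) = -10
v (Ines): max(-41, -24, -33) = -24
c (Jamal): min(-10, -24) = -24
w (Ines): max(90, 5) = 90
x (Ines): max(-14, -7) = -7
d (Jamal): min(90, -7) = -7
y (Ines): max(-88, -85, -61, -86) = -61
z (Ines): max(88, 69) = 88
e (Jamal): min(-61, 88) = -61
Mid (Ines): max(-24, -7, -61) = -7
aa (Ines): max(14, -18) = 14
ab (Ines): max(37, -91, -41) = 37
f (Jamal): min(14, 37) = 14
ac (Ines): max(0, -27) = 0
ad (Ines): max(46, 56) = 56
ae (Ines): max(-43, -33, -64) = -33
af (Ines): max(70, 68) = 70
g (Jamal): min(0, 56, -33, 70) = -33
ag (Ines): max(49, -98, -83) = 49
ah (Ines): max(-84, -15, -89, -66) = -15
aj (Ines): max(92, -99, 37, 70) = 92
ak (Ines): max(-94, -93, 23) = 23
h (Jamal): min(49, -15, 92, 23) = -15
Right (Ines): max(14, -33, -15) = 14
Jamal prefers the lower value; Mid=-7, Right=14. Mid is better since -7 < 14.

Mid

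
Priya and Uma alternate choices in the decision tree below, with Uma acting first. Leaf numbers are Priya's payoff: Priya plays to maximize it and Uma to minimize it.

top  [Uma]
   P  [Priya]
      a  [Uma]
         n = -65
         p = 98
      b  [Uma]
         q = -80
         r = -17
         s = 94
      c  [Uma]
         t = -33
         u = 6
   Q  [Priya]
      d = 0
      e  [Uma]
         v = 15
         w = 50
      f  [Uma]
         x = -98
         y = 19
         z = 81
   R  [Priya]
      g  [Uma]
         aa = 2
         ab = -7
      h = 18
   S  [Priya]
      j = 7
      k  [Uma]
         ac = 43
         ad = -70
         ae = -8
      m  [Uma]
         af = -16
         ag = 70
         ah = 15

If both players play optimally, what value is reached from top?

-33

a (Uma): min(-65, 98) = -65
b (Uma): min(-80, -17, 94) = -80
c (Uma): min(-33, 6) = -33
P (Priya): max(-65, -80, -33) = -33
e (Uma): min(15, 50) = 15
f (Uma): min(-98, 19, 81) = -98
Q (Priya): max(0, 15, -98) = 15
g (Uma): min(2, -7) = -7
R (Priya): max(-7, 18) = 18
k (Uma): min(43, -70, -8) = -70
m (Uma): min(-16, 70, 15) = -16
S (Priya): max(7, -70, -16) = 7
top (Uma): min(-33, 15, 18, 7) = -33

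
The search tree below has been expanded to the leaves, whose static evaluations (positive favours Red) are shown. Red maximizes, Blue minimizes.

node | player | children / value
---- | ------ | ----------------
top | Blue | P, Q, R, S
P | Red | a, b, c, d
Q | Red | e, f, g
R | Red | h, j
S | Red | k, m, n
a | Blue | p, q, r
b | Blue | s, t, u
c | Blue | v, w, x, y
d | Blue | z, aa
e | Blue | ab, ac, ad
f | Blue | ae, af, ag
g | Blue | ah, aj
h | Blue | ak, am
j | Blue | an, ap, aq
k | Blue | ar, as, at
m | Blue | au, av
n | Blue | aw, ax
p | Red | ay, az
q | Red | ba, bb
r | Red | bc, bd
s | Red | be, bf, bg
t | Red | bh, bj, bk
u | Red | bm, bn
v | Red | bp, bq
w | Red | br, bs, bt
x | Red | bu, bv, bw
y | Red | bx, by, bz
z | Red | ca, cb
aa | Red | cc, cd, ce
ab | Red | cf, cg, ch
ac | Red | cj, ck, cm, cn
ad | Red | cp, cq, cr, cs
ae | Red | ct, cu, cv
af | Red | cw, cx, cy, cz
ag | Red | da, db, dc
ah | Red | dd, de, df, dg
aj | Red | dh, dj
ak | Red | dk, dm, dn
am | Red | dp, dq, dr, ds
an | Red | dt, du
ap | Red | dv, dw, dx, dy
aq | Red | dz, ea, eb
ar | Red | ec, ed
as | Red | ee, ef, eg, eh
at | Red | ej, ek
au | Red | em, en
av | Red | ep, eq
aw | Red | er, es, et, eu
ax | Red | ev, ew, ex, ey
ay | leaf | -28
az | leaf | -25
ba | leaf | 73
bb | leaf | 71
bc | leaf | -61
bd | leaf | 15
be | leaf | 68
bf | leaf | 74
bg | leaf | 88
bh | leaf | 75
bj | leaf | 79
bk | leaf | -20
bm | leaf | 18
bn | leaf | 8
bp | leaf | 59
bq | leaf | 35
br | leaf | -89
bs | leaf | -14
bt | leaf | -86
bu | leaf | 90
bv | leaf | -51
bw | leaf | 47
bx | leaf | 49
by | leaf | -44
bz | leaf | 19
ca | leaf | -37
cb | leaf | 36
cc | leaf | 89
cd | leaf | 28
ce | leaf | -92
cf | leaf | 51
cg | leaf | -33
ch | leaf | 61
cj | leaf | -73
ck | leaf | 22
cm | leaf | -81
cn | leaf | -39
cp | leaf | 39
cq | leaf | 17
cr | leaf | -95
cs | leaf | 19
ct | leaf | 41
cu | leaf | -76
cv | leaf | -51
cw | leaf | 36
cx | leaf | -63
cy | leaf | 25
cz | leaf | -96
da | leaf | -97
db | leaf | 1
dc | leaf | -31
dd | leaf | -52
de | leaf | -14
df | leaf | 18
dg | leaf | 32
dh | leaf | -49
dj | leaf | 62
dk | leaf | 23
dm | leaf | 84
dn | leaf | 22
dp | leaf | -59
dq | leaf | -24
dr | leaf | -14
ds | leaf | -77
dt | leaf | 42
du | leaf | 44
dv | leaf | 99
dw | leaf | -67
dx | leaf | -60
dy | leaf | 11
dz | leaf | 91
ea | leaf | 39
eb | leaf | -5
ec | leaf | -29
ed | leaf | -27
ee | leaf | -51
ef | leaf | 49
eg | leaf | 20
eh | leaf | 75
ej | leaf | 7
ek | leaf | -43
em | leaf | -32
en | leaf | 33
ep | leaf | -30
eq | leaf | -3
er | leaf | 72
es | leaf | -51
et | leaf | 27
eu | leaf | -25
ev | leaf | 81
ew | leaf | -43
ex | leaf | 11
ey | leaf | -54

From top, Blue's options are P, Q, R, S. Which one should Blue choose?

p (Red): max(-28, -25) = -25
q (Red): max(73, 71) = 73
r (Red): max(-61, 15) = 15
a (Blue): min(-25, 73, 15) = -25
s (Red): max(68, 74, 88) = 88
t (Red): max(75, 79, -20) = 79
u (Red): max(18, 8) = 18
b (Blue): min(88, 79, 18) = 18
v (Red): max(59, 35) = 59
w (Red): max(-89, -14, -86) = -14
x (Red): max(90, -51, 47) = 90
y (Red): max(49, -44, 19) = 49
c (Blue): min(59, -14, 90, 49) = -14
z (Red): max(-37, 36) = 36
aa (Red): max(89, 28, -92) = 89
d (Blue): min(36, 89) = 36
P (Red): max(-25, 18, -14, 36) = 36
ab (Red): max(51, -33, 61) = 61
ac (Red): max(-73, 22, -81, -39) = 22
ad (Red): max(39, 17, -95, 19) = 39
e (Blue): min(61, 22, 39) = 22
ae (Red): max(41, -76, -51) = 41
af (Red): max(36, -63, 25, -96) = 36
ag (Red): max(-97, 1, -31) = 1
f (Blue): min(41, 36, 1) = 1
ah (Red): max(-52, -14, 18, 32) = 32
aj (Red): max(-49, 62) = 62
g (Blue): min(32, 62) = 32
Q (Red): max(22, 1, 32) = 32
ak (Red): max(23, 84, 22) = 84
am (Red): max(-59, -24, -14, -77) = -14
h (Blue): min(84, -14) = -14
an (Red): max(42, 44) = 44
ap (Red): max(99, -67, -60, 11) = 99
aq (Red): max(91, 39, -5) = 91
j (Blue): min(44, 99, 91) = 44
R (Red): max(-14, 44) = 44
ar (Red): max(-29, -27) = -27
as (Red): max(-51, 49, 20, 75) = 75
at (Red): max(7, -43) = 7
k (Blue): min(-27, 75, 7) = -27
au (Red): max(-32, 33) = 33
av (Red): max(-30, -3) = -3
m (Blue): min(33, -3) = -3
aw (Red): max(72, -51, 27, -25) = 72
ax (Red): max(81, -43, 11, -54) = 81
n (Blue): min(72, 81) = 72
S (Red): max(-27, -3, 72) = 72
top (Blue): min(36, 32, 44, 72) = 32
Blue at top wants the lowest of {P=36, Q=32, R=44, S=72}, so chooses Q.

Q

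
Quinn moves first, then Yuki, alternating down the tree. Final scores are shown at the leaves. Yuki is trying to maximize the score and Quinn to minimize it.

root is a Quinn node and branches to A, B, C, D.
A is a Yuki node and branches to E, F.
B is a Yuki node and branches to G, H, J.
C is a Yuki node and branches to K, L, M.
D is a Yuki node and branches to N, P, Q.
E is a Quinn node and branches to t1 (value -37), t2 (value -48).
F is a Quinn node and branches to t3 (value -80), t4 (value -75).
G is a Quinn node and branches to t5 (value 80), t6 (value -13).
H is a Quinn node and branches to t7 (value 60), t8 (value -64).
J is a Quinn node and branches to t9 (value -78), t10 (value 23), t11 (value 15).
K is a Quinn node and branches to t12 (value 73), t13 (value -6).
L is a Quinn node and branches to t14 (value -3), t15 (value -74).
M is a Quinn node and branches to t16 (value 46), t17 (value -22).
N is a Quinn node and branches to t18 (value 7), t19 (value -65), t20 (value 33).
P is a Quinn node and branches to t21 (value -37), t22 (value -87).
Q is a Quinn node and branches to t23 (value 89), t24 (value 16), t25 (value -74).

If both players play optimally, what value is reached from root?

E (Quinn): min(-37, -48) = -48
F (Quinn): min(-80, -75) = -80
A (Yuki): max(-48, -80) = -48
G (Quinn): min(80, -13) = -13
H (Quinn): min(60, -64) = -64
J (Quinn): min(-78, 23, 15) = -78
B (Yuki): max(-13, -64, -78) = -13
K (Quinn): min(73, -6) = -6
L (Quinn): min(-3, -74) = -74
M (Quinn): min(46, -22) = -22
C (Yuki): max(-6, -74, -22) = -6
N (Quinn): min(7, -65, 33) = -65
P (Quinn): min(-37, -87) = -87
Q (Quinn): min(89, 16, -74) = -74
D (Yuki): max(-65, -87, -74) = -65
root (Quinn): min(-48, -13, -6, -65) = -65

-65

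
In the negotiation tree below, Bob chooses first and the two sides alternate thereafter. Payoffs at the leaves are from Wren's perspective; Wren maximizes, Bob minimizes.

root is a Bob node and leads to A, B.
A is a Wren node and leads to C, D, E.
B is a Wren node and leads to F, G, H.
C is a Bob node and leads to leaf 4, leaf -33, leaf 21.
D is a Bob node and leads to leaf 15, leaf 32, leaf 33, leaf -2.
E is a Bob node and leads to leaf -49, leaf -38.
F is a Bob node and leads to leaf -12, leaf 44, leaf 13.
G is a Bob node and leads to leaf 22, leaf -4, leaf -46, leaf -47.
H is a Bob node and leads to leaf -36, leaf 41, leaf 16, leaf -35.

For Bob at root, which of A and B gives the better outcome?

C (Bob): min(4, -33, 21) = -33
D (Bob): min(15, 32, 33, -2) = -2
E (Bob): min(-49, -38) = -49
A (Wren): max(-33, -2, -49) = -2
F (Bob): min(-12, 44, 13) = -12
G (Bob): min(22, -4, -46, -47) = -47
H (Bob): min(-36, 41, 16, -35) = -36
B (Wren): max(-12, -47, -36) = -12
Bob prefers the lower value; A=-2, B=-12. B is better since -12 < -2.

B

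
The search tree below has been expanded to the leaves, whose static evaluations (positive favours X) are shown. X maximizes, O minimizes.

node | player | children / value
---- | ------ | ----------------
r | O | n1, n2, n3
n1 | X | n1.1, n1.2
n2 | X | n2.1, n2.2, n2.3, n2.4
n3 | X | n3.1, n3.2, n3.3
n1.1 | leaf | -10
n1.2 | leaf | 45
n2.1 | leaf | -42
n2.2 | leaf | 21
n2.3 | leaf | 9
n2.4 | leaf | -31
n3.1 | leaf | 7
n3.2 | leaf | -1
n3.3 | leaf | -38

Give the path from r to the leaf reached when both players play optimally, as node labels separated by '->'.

n1 (X): max(-10, 45) = 45
n2 (X): max(-42, 21, 9, -31) = 21
n3 (X): max(7, -1, -38) = 7
r (O): min(45, 21, 7) = 7
At r, O picks n3 (lowest: 7).
At n3, X picks n3.1 (highest: 7).
Terminal value 7.

r -> n3 -> n3.1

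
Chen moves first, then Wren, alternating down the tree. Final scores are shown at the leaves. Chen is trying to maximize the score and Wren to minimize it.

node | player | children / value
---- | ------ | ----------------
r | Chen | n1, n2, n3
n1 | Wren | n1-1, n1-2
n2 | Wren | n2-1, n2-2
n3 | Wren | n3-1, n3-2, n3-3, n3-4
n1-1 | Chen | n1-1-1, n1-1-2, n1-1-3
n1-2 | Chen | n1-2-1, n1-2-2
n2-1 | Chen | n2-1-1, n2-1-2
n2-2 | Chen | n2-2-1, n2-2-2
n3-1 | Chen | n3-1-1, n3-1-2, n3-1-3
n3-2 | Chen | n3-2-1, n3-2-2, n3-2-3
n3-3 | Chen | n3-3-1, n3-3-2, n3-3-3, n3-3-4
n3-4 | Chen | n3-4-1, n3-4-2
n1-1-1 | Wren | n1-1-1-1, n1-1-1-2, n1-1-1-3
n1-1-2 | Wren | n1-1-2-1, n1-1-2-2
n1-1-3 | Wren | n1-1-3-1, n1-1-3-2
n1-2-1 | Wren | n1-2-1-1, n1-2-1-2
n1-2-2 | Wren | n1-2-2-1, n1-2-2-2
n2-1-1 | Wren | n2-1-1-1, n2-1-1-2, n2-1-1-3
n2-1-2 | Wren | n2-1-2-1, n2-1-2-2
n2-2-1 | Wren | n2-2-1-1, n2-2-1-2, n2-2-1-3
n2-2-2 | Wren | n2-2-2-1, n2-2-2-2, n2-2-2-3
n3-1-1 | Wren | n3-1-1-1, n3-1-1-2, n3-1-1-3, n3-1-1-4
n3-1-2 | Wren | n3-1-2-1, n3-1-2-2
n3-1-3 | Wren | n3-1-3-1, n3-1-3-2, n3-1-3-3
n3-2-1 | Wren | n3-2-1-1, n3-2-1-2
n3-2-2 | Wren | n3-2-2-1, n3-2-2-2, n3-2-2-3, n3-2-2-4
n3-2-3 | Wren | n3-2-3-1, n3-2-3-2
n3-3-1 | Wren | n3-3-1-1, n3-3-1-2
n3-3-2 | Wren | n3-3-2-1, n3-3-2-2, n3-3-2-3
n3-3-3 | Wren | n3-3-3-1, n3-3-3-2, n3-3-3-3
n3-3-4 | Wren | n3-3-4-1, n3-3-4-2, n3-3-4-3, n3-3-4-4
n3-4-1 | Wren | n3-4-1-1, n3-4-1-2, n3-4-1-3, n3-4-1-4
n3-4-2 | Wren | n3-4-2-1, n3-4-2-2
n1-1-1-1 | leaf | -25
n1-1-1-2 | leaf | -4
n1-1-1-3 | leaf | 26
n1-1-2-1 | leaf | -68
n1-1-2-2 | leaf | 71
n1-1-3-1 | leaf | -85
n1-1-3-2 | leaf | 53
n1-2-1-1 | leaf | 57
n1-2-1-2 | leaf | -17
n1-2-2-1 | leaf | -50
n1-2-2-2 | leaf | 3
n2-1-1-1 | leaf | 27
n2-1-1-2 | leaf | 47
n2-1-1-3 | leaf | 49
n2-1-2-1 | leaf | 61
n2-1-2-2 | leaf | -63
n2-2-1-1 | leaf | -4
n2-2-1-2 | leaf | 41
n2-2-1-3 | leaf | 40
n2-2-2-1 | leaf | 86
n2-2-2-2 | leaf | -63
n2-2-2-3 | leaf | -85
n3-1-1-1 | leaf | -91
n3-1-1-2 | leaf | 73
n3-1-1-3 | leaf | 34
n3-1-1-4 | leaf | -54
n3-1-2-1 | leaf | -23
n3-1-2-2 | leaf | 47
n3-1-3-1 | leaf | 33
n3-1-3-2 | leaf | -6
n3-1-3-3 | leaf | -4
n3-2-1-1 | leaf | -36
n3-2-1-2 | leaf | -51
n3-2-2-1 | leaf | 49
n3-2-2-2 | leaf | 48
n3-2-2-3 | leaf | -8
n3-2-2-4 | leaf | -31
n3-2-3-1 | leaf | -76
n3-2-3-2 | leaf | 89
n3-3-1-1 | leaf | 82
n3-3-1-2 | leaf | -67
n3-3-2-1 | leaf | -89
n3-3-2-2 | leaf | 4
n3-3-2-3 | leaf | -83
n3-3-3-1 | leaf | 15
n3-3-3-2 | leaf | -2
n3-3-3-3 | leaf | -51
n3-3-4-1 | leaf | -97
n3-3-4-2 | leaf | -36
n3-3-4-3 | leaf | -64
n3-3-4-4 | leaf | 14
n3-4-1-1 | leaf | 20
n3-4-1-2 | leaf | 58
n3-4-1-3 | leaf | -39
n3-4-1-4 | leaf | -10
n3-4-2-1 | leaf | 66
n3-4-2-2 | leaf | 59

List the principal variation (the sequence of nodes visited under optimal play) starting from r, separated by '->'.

r -> n2 -> n2-2 -> n2-2-1 -> n2-2-1-1

n1-1-1 (Wren): min(-25, -4, 26) = -25
n1-1-2 (Wren): min(-68, 71) = -68
n1-1-3 (Wren): min(-85, 53) = -85
n1-1 (Chen): max(-25, -68, -85) = -25
n1-2-1 (Wren): min(57, -17) = -17
n1-2-2 (Wren): min(-50, 3) = -50
n1-2 (Chen): max(-17, -50) = -17
n1 (Wren): min(-25, -17) = -25
n2-1-1 (Wren): min(27, 47, 49) = 27
n2-1-2 (Wren): min(61, -63) = -63
n2-1 (Chen): max(27, -63) = 27
n2-2-1 (Wren): min(-4, 41, 40) = -4
n2-2-2 (Wren): min(86, -63, -85) = -85
n2-2 (Chen): max(-4, -85) = -4
n2 (Wren): min(27, -4) = -4
n3-1-1 (Wren): min(-91, 73, 34, -54) = -91
n3-1-2 (Wren): min(-23, 47) = -23
n3-1-3 (Wren): min(33, -6, -4) = -6
n3-1 (Chen): max(-91, -23, -6) = -6
n3-2-1 (Wren): min(-36, -51) = -51
n3-2-2 (Wren): min(49, 48, -8, -31) = -31
n3-2-3 (Wren): min(-76, 89) = -76
n3-2 (Chen): max(-51, -31, -76) = -31
n3-3-1 (Wren): min(82, -67) = -67
n3-3-2 (Wren): min(-89, 4, -83) = -89
n3-3-3 (Wren): min(15, -2, -51) = -51
n3-3-4 (Wren): min(-97, -36, -64, 14) = -97
n3-3 (Chen): max(-67, -89, -51, -97) = -51
n3-4-1 (Wren): min(20, 58, -39, -10) = -39
n3-4-2 (Wren): min(66, 59) = 59
n3-4 (Chen): max(-39, 59) = 59
n3 (Wren): min(-6, -31, -51, 59) = -51
r (Chen): max(-25, -4, -51) = -4
At r, Chen picks n2 (highest: -4).
At n2, Wren picks n2-2 (lowest: -4).
At n2-2, Chen picks n2-2-1 (highest: -4).
At n2-2-1, Wren picks n2-2-1-1 (lowest: -4).
Terminal value -4.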